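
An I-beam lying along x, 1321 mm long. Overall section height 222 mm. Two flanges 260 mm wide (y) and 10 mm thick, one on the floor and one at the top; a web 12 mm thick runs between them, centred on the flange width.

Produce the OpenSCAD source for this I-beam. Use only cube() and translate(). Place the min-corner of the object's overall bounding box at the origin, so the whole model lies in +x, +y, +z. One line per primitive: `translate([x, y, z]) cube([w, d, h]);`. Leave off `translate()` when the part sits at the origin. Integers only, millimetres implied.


cube([1321, 260, 10]);
translate([0, 124, 10]) cube([1321, 12, 202]);
translate([0, 0, 212]) cube([1321, 260, 10]);


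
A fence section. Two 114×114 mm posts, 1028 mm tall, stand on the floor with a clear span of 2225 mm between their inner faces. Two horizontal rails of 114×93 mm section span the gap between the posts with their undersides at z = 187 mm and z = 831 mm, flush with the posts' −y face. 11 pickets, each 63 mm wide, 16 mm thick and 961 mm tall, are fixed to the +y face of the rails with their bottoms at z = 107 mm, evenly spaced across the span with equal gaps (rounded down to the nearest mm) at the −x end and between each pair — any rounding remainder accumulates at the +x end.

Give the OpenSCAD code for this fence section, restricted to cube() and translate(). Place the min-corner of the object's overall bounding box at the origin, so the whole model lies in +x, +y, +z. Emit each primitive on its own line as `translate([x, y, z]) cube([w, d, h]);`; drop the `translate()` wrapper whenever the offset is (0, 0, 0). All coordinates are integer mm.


cube([114, 114, 1028]);
translate([2339, 0, 0]) cube([114, 114, 1028]);
translate([114, 0, 187]) cube([2225, 114, 93]);
translate([114, 0, 831]) cube([2225, 114, 93]);
translate([241, 114, 107]) cube([63, 16, 961]);
translate([431, 114, 107]) cube([63, 16, 961]);
translate([621, 114, 107]) cube([63, 16, 961]);
translate([811, 114, 107]) cube([63, 16, 961]);
translate([1001, 114, 107]) cube([63, 16, 961]);
translate([1191, 114, 107]) cube([63, 16, 961]);
translate([1381, 114, 107]) cube([63, 16, 961]);
translate([1571, 114, 107]) cube([63, 16, 961]);
translate([1761, 114, 107]) cube([63, 16, 961]);
translate([1951, 114, 107]) cube([63, 16, 961]);
translate([2141, 114, 107]) cube([63, 16, 961]);


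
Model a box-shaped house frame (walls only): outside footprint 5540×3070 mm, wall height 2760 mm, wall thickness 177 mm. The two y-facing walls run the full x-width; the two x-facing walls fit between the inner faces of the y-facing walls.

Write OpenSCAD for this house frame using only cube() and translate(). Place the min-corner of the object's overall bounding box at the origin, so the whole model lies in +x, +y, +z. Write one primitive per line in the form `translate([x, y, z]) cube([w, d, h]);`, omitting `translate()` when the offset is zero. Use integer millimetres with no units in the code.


cube([5540, 177, 2760]);
translate([0, 2893, 0]) cube([5540, 177, 2760]);
translate([0, 177, 0]) cube([177, 2716, 2760]);
translate([5363, 177, 0]) cube([177, 2716, 2760]);


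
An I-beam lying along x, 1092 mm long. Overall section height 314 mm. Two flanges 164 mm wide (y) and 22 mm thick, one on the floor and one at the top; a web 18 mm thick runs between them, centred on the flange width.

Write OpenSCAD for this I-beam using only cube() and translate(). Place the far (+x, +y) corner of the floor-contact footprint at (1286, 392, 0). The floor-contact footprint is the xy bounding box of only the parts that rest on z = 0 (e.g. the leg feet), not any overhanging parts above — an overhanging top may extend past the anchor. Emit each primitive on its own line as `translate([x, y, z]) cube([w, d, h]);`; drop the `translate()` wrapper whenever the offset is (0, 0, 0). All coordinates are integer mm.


translate([194, 228, 0]) cube([1092, 164, 22]);
translate([194, 301, 22]) cube([1092, 18, 270]);
translate([194, 228, 292]) cube([1092, 164, 22]);


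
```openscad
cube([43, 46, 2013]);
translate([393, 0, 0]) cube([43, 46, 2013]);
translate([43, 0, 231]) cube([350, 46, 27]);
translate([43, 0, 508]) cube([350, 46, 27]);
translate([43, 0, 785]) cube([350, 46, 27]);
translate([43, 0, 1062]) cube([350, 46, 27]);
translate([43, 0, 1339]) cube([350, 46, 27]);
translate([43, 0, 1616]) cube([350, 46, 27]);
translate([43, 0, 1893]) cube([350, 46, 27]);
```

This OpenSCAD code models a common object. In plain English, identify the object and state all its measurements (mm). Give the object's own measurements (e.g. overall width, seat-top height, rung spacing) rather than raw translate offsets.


A straight ladder. Two 43×46 mm vertical rails, 2013 mm tall, stand 436 mm apart (outside-to-outside) with their front faces coplanar on the −y side. 7 rungs, each 46 mm deep and 27 mm tall, span between the inner faces of the rails, front faces flush with the rails. The lowest rung's underside is at z = 231 mm and rungs are spaced 277 mm apart (underside to underside).


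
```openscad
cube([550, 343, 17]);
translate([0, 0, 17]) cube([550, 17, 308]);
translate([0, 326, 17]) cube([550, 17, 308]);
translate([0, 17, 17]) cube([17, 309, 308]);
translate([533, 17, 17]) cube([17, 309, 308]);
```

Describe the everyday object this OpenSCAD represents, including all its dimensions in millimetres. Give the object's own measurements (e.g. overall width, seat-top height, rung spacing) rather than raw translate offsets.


An open-topped rectangular box: outside dimensions 550×343×325 mm, with a uniform wall and base thickness of 17 mm. The base is a full 550×343 slab on the floor; four walls sit on top of the base. The front and back walls (the −y and +y sides) span the full width; the two side walls fit between them.


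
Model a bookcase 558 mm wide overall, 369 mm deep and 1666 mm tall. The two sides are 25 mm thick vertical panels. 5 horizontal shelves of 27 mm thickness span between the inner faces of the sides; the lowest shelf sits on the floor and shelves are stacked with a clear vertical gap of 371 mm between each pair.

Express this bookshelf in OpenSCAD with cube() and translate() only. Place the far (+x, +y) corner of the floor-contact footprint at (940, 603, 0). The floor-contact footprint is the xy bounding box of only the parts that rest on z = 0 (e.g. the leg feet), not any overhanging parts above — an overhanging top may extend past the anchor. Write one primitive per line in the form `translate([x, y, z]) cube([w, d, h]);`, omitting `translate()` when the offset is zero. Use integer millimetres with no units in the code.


translate([382, 234, 0]) cube([25, 369, 1666]);
translate([915, 234, 0]) cube([25, 369, 1666]);
translate([407, 234, 0]) cube([508, 369, 27]);
translate([407, 234, 398]) cube([508, 369, 27]);
translate([407, 234, 796]) cube([508, 369, 27]);
translate([407, 234, 1194]) cube([508, 369, 27]);
translate([407, 234, 1592]) cube([508, 369, 27]);


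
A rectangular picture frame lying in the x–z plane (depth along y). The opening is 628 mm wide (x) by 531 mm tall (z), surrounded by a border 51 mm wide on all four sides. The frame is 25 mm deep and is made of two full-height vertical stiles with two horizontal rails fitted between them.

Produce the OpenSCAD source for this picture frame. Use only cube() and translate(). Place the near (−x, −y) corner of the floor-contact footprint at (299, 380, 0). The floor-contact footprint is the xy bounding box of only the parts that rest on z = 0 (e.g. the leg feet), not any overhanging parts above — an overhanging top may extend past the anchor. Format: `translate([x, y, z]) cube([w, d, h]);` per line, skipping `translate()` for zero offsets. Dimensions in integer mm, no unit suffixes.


translate([299, 380, 0]) cube([51, 25, 633]);
translate([978, 380, 0]) cube([51, 25, 633]);
translate([350, 380, 0]) cube([628, 25, 51]);
translate([350, 380, 582]) cube([628, 25, 51]);


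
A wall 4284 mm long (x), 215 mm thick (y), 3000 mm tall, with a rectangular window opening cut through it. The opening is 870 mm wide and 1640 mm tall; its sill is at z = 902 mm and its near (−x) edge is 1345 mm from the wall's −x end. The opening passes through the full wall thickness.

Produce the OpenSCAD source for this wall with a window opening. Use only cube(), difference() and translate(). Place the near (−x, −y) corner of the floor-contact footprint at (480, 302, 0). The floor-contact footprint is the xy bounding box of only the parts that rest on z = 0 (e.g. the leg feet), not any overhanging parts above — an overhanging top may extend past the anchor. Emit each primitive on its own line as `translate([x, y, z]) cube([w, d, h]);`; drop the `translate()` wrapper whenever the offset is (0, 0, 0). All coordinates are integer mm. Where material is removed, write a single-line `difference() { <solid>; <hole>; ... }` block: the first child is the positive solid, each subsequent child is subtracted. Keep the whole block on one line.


difference() { translate([480, 302, 0]) cube([4284, 215, 3000]); translate([1825, 302, 902]) cube([870, 215, 1640]); }


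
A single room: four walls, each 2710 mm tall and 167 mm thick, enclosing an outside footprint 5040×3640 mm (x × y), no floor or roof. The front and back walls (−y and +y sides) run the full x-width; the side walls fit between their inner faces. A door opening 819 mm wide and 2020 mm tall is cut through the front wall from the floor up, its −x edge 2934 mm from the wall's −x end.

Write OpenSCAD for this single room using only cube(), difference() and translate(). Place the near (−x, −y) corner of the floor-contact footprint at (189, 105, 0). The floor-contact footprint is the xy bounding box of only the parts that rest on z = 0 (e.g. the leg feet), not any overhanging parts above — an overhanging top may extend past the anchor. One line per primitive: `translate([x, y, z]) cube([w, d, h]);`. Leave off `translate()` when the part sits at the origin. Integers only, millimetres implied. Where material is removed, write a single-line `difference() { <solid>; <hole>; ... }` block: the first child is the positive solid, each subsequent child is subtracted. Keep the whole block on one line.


difference() { translate([189, 105, 0]) cube([5040, 167, 2710]); translate([3123, 105, 0]) cube([819, 167, 2020]); }
translate([189, 3578, 0]) cube([5040, 167, 2710]);
translate([189, 272, 0]) cube([167, 3306, 2710]);
translate([5062, 272, 0]) cube([167, 3306, 2710]);


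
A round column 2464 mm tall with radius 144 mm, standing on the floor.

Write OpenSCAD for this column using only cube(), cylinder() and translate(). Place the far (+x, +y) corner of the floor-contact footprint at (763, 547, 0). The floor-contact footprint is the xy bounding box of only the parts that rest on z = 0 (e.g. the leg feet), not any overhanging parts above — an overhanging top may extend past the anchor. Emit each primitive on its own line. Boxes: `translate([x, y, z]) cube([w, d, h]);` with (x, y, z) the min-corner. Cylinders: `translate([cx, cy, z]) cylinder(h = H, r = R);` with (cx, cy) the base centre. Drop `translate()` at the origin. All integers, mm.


translate([619, 403, 0]) cylinder(h = 2464, r = 144);


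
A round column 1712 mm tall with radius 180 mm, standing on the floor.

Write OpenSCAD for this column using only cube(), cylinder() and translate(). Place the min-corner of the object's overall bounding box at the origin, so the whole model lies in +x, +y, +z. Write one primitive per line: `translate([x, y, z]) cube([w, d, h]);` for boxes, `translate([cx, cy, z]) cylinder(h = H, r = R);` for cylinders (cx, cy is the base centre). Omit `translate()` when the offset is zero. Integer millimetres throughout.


translate([180, 180, 0]) cylinder(h = 1712, r = 180);


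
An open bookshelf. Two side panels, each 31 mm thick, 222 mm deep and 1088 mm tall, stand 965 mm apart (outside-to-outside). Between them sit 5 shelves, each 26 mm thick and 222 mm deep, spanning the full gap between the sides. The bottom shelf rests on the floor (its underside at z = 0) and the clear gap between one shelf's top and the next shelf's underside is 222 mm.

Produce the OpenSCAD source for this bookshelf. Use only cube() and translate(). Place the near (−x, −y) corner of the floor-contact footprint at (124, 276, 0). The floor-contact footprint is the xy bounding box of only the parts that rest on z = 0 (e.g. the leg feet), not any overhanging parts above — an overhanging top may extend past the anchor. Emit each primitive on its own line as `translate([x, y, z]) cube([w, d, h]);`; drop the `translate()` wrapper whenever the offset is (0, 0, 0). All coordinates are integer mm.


translate([124, 276, 0]) cube([31, 222, 1088]);
translate([1058, 276, 0]) cube([31, 222, 1088]);
translate([155, 276, 0]) cube([903, 222, 26]);
translate([155, 276, 248]) cube([903, 222, 26]);
translate([155, 276, 496]) cube([903, 222, 26]);
translate([155, 276, 744]) cube([903, 222, 26]);
translate([155, 276, 992]) cube([903, 222, 26]);


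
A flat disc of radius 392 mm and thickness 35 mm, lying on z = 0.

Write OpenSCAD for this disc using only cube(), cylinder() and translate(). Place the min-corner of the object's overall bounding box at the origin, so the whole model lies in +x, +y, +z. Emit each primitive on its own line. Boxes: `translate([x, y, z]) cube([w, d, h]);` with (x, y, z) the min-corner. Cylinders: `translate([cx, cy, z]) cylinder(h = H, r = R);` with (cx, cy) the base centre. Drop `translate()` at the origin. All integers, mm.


translate([392, 392, 0]) cylinder(h = 35, r = 392);


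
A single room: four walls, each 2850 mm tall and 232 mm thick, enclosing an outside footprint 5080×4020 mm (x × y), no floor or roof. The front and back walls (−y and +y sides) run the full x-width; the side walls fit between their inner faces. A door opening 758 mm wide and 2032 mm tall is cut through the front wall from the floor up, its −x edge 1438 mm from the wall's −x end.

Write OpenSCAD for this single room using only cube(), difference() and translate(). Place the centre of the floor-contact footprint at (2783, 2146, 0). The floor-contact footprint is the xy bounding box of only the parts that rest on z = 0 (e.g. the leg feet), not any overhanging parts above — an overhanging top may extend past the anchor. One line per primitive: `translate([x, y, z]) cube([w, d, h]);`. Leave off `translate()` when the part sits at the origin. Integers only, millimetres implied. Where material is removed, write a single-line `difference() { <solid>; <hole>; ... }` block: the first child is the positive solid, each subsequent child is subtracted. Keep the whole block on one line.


difference() { translate([243, 136, 0]) cube([5080, 232, 2850]); translate([1681, 136, 0]) cube([758, 232, 2032]); }
translate([243, 3924, 0]) cube([5080, 232, 2850]);
translate([243, 368, 0]) cube([232, 3556, 2850]);
translate([5091, 368, 0]) cube([232, 3556, 2850]);


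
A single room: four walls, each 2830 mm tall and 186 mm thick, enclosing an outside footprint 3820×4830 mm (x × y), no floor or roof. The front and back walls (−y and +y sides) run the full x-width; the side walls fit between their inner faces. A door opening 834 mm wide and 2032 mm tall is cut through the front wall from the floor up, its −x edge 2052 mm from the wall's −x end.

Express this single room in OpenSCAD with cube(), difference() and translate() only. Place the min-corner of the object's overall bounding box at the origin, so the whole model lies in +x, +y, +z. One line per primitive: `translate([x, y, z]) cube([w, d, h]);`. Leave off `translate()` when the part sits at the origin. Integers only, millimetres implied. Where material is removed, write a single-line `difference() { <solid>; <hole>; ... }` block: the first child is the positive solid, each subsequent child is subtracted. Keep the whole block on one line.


difference() { cube([3820, 186, 2830]); translate([2052, 0, 0]) cube([834, 186, 2032]); }
translate([0, 4644, 0]) cube([3820, 186, 2830]);
translate([0, 186, 0]) cube([186, 4458, 2830]);
translate([3634, 186, 0]) cube([186, 4458, 2830]);


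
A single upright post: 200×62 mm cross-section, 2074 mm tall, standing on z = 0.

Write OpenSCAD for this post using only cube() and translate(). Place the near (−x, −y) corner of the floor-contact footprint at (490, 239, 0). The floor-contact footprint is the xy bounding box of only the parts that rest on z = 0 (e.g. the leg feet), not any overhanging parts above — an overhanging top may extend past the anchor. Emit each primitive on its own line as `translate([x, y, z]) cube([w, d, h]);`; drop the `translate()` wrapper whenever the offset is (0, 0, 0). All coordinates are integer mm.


translate([490, 239, 0]) cube([200, 62, 2074]);


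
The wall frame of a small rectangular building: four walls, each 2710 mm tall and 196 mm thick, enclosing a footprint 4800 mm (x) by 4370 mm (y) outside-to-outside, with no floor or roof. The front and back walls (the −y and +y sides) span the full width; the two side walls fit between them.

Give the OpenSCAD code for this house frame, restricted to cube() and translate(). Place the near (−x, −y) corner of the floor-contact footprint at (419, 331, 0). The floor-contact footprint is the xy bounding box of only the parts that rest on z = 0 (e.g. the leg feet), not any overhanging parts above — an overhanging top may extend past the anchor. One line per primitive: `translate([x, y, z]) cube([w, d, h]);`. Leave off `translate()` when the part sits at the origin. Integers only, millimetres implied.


translate([419, 331, 0]) cube([4800, 196, 2710]);
translate([419, 4505, 0]) cube([4800, 196, 2710]);
translate([419, 527, 0]) cube([196, 3978, 2710]);
translate([5023, 527, 0]) cube([196, 3978, 2710]);


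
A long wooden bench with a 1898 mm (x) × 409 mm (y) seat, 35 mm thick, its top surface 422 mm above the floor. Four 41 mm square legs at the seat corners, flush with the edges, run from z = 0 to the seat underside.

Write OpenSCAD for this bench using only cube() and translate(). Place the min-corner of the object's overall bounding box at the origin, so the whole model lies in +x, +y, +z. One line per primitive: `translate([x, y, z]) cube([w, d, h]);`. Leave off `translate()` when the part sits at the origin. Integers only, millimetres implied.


translate([0, 0, 387]) cube([1898, 409, 35]);
cube([41, 41, 387]);
translate([0, 368, 0]) cube([41, 41, 387]);
translate([1857, 0, 0]) cube([41, 41, 387]);
translate([1857, 368, 0]) cube([41, 41, 387]);


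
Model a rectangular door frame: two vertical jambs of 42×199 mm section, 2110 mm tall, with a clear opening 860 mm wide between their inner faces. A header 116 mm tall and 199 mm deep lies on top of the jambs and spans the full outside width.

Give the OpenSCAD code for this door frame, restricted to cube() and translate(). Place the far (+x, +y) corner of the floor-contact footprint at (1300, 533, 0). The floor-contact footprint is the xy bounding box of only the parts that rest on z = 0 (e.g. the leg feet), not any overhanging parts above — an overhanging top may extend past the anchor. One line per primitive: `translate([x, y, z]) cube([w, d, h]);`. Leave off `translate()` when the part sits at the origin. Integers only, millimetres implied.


translate([356, 334, 0]) cube([42, 199, 2110]);
translate([1258, 334, 0]) cube([42, 199, 2110]);
translate([356, 334, 2110]) cube([944, 199, 116]);


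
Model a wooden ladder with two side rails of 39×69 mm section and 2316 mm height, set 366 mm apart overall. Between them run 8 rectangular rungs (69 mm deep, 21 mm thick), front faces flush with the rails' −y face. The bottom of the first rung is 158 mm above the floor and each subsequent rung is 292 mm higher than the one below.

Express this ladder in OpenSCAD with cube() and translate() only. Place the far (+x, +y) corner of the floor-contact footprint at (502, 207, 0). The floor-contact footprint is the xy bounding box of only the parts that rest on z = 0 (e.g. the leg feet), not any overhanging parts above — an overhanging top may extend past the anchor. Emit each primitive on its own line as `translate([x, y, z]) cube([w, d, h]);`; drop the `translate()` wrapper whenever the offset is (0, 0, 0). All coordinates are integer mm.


translate([136, 138, 0]) cube([39, 69, 2316]);
translate([463, 138, 0]) cube([39, 69, 2316]);
translate([175, 138, 158]) cube([288, 69, 21]);
translate([175, 138, 450]) cube([288, 69, 21]);
translate([175, 138, 742]) cube([288, 69, 21]);
translate([175, 138, 1034]) cube([288, 69, 21]);
translate([175, 138, 1326]) cube([288, 69, 21]);
translate([175, 138, 1618]) cube([288, 69, 21]);
translate([175, 138, 1910]) cube([288, 69, 21]);
translate([175, 138, 2202]) cube([288, 69, 21]);


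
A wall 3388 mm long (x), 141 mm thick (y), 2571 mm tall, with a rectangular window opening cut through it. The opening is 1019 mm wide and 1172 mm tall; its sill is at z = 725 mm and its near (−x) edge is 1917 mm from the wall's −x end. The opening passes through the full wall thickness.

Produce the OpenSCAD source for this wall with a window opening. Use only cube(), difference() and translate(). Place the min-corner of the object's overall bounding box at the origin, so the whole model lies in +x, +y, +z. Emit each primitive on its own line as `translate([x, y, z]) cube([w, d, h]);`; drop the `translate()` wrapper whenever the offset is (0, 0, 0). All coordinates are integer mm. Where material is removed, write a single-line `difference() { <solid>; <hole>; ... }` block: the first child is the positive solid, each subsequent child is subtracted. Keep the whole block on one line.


difference() { cube([3388, 141, 2571]); translate([1917, 0, 725]) cube([1019, 141, 1172]); }


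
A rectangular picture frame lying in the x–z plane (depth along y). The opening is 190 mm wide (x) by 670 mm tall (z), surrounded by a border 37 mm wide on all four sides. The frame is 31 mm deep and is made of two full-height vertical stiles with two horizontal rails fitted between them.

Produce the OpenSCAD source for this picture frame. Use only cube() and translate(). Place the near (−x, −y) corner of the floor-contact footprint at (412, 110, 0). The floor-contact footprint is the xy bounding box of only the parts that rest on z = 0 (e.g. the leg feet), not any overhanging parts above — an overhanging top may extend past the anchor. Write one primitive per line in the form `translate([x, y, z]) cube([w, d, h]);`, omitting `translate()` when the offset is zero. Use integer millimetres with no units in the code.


translate([412, 110, 0]) cube([37, 31, 744]);
translate([639, 110, 0]) cube([37, 31, 744]);
translate([449, 110, 0]) cube([190, 31, 37]);
translate([449, 110, 707]) cube([190, 31, 37]);


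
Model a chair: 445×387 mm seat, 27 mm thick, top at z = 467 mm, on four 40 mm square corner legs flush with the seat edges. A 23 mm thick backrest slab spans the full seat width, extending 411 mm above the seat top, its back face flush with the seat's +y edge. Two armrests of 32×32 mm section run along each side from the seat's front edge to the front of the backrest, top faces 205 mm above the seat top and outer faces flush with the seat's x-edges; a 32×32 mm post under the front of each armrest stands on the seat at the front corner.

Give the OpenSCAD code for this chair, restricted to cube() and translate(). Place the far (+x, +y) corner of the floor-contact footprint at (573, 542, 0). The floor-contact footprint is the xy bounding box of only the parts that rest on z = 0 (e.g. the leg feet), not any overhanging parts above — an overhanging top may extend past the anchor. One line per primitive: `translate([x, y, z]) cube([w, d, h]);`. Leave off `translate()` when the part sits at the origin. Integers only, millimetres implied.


// leg_h = 467 - 27 = 440
// arm post h = 205 - 32 = 173
translate([128, 155, 440]) cube([445, 387, 27]);
translate([128, 155, 0]) cube([40, 40, 440]);
translate([533, 155, 0]) cube([40, 40, 440]);
translate([128, 502, 0]) cube([40, 40, 440]);
translate([533, 502, 0]) cube([40, 40, 440]);
translate([128, 519, 467]) cube([445, 23, 411]);
translate([128, 155, 640]) cube([32, 364, 32]);
translate([541, 155, 640]) cube([32, 364, 32]);
translate([128, 155, 467]) cube([32, 32, 173]);
translate([541, 155, 467]) cube([32, 32, 173]);


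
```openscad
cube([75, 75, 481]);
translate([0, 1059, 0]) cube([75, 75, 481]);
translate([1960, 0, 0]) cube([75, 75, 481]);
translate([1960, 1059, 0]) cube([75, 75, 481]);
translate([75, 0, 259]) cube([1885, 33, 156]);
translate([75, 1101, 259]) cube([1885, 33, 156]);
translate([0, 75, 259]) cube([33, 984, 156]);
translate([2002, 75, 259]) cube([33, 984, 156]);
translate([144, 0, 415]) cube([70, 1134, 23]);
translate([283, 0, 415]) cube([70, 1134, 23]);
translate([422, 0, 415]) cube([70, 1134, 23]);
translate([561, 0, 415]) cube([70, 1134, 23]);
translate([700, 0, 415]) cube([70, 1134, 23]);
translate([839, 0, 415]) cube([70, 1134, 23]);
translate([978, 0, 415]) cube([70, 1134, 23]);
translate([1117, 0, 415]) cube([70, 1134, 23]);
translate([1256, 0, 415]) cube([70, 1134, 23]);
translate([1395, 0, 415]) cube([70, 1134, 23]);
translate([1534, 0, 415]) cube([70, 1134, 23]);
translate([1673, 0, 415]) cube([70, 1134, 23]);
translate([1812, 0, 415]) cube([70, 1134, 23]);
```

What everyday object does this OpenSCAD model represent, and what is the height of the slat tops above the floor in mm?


A bed frame. The slat-top height is 438 mm.

Four posts, four rails, and a row of slats — a bed frame. Slats sit on the rails at z = 259 + 156 = 415; with slat thickness 23, the top is 438 mm.


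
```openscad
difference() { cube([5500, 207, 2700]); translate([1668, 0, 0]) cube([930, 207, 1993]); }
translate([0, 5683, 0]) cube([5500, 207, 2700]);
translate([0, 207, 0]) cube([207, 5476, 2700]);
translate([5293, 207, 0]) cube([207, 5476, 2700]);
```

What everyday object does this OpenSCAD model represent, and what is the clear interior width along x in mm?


A single room. The interior width is 5086 mm.

Four walls enclosing a rectangle with a door in the front wall — a room. Outside width 5500 minus two 207 mm walls gives 5086 mm.


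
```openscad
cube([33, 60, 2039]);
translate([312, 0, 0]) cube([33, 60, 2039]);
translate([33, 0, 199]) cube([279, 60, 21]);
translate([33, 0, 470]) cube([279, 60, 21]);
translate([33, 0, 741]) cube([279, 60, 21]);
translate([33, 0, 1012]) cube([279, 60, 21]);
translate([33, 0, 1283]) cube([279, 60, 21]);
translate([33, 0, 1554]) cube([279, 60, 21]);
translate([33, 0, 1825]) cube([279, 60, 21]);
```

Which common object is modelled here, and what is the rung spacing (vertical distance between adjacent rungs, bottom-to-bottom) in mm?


A ladder. The rung spacing is 271 mm.

Two tall 33×60 posts with 7 short bars between them — a ladder. Adjacent rungs sit at z = 199 and z = 470, so the spacing is 470 − 199 = 271 mm.


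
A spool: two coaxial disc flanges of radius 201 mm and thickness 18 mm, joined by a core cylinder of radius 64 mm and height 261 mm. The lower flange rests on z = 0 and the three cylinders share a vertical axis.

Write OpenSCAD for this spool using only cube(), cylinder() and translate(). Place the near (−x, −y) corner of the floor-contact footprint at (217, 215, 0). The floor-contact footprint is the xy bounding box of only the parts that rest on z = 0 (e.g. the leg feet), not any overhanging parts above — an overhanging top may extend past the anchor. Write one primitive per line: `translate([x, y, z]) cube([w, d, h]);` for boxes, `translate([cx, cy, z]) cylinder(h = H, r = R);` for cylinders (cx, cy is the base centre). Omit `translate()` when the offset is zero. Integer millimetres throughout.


translate([418, 416, 0]) cylinder(h = 18, r = 201);
translate([418, 416, 18]) cylinder(h = 261, r = 64);
translate([418, 416, 279]) cylinder(h = 18, r = 201);


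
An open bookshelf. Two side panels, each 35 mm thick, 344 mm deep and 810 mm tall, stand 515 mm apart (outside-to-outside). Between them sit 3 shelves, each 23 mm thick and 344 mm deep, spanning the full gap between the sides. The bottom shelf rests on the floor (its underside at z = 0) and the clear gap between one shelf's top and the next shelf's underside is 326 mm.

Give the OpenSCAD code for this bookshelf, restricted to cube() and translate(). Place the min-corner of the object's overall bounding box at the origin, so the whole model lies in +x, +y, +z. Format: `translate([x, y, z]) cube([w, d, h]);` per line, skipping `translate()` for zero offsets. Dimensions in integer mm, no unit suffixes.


cube([35, 344, 810]);
translate([480, 0, 0]) cube([35, 344, 810]);
translate([35, 0, 0]) cube([445, 344, 23]);
translate([35, 0, 349]) cube([445, 344, 23]);
translate([35, 0, 698]) cube([445, 344, 23]);


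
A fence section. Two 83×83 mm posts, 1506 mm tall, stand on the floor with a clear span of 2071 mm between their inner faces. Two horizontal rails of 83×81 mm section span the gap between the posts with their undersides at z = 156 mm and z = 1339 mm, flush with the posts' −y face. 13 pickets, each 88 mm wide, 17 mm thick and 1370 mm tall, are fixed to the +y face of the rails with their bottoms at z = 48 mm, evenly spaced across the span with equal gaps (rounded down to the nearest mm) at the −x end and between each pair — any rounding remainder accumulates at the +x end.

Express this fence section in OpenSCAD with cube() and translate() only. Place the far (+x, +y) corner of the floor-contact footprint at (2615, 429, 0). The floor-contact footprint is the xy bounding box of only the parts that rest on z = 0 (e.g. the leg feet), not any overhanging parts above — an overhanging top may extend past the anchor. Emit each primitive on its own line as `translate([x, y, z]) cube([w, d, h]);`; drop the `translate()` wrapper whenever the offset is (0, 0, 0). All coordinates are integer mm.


translate([378, 346, 0]) cube([83, 83, 1506]);
translate([2532, 346, 0]) cube([83, 83, 1506]);
translate([461, 346, 156]) cube([2071, 83, 81]);
translate([461, 346, 1339]) cube([2071, 83, 81]);
translate([527, 429, 48]) cube([88, 17, 1370]);
translate([681, 429, 48]) cube([88, 17, 1370]);
translate([835, 429, 48]) cube([88, 17, 1370]);
translate([989, 429, 48]) cube([88, 17, 1370]);
translate([1143, 429, 48]) cube([88, 17, 1370]);
translate([1297, 429, 48]) cube([88, 17, 1370]);
translate([1451, 429, 48]) cube([88, 17, 1370]);
translate([1605, 429, 48]) cube([88, 17, 1370]);
translate([1759, 429, 48]) cube([88, 17, 1370]);
translate([1913, 429, 48]) cube([88, 17, 1370]);
translate([2067, 429, 48]) cube([88, 17, 1370]);
translate([2221, 429, 48]) cube([88, 17, 1370]);
translate([2375, 429, 48]) cube([88, 17, 1370]);


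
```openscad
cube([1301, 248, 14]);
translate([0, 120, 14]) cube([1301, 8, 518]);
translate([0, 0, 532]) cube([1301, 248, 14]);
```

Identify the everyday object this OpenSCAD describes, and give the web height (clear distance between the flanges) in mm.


An I-beam. The web height is 518 mm.

Two wide flanges with a thin centred web — an I-beam. Overall 546 mm minus two 14 mm flanges gives a web of 546 − 2·14 = 518 mm.


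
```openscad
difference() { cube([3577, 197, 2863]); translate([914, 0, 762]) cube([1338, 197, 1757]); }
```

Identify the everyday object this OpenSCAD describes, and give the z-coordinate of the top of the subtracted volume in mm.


A wall with a window opening. The window head height is 2519 mm.

A wall with a rectangular opening subtracted — a window. Sill at z = 762, opening 1757 mm tall, so the head is at 762 + 1757 = 2519 mm.


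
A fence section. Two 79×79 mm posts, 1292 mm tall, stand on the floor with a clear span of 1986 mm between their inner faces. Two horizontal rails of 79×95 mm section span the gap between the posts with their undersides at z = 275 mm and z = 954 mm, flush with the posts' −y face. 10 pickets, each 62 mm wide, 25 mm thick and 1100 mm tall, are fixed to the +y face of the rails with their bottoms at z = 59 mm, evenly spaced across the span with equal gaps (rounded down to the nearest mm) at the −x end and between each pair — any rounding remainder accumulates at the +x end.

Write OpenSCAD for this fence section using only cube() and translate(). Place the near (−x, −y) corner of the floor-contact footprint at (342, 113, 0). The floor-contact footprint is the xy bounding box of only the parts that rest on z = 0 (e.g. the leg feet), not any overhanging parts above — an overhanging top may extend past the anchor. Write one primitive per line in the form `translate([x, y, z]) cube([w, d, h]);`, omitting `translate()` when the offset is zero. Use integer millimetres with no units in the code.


translate([342, 113, 0]) cube([79, 79, 1292]);
translate([2407, 113, 0]) cube([79, 79, 1292]);
translate([421, 113, 275]) cube([1986, 79, 95]);
translate([421, 113, 954]) cube([1986, 79, 95]);
translate([545, 192, 59]) cube([62, 25, 1100]);
translate([731, 192, 59]) cube([62, 25, 1100]);
translate([917, 192, 59]) cube([62, 25, 1100]);
translate([1103, 192, 59]) cube([62, 25, 1100]);
translate([1289, 192, 59]) cube([62, 25, 1100]);
translate([1475, 192, 59]) cube([62, 25, 1100]);
translate([1661, 192, 59]) cube([62, 25, 1100]);
translate([1847, 192, 59]) cube([62, 25, 1100]);
translate([2033, 192, 59]) cube([62, 25, 1100]);
translate([2219, 192, 59]) cube([62, 25, 1100]);


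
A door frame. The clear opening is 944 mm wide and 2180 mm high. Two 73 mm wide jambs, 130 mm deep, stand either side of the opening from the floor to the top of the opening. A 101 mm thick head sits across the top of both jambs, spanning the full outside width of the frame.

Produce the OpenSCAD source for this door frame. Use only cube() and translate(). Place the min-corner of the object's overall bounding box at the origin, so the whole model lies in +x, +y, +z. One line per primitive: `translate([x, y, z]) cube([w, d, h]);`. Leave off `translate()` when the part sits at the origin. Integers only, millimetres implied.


cube([73, 130, 2180]);
translate([1017, 0, 0]) cube([73, 130, 2180]);
translate([0, 0, 2180]) cube([1090, 130, 101]);


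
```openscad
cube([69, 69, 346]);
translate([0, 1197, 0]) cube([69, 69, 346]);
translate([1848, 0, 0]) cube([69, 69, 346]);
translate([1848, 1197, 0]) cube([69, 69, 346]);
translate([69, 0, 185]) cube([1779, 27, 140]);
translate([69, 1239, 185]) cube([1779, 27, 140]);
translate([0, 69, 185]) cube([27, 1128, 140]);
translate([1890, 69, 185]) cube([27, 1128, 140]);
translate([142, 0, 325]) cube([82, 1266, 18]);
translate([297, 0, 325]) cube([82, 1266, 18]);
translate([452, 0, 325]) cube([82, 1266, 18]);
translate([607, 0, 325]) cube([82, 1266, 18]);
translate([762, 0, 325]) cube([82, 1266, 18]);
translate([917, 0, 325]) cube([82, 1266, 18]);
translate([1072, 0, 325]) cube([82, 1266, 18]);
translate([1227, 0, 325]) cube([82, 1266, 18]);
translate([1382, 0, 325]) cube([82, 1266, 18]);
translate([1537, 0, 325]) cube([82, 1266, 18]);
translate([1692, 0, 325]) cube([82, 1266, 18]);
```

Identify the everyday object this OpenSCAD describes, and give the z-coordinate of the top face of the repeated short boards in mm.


A bed frame. The slat-top height is 343 mm.

Four posts, four rails, and a row of slats — a bed frame. Slats sit on the rails at z = 185 + 140 = 325; with slat thickness 18, the top is 343 mm.


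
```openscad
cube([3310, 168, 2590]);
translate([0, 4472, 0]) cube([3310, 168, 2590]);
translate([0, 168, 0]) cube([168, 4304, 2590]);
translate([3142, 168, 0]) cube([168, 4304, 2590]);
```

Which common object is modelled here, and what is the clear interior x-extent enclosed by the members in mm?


A house (or room) frame. The interior width is 2974 mm.

Four 2590 mm walls enclosing a rectangle with no floor or roof — a room or house frame. Outside width is 3310 mm and wall thickness is 168 mm, so the interior width is 3310 − 2 × 168 = 2974 mm.


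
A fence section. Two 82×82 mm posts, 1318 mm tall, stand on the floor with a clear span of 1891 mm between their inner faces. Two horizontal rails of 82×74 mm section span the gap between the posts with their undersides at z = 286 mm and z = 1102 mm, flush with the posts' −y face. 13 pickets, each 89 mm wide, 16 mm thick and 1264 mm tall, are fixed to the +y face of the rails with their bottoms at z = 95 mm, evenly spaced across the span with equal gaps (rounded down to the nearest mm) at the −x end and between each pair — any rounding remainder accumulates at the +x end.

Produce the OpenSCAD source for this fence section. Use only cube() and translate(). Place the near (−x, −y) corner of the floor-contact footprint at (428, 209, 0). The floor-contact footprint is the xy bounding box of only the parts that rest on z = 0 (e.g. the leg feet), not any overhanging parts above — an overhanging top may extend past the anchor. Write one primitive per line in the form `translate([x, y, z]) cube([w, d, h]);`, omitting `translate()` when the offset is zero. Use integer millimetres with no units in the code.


translate([428, 209, 0]) cube([82, 82, 1318]);
translate([2401, 209, 0]) cube([82, 82, 1318]);
translate([510, 209, 286]) cube([1891, 82, 74]);
translate([510, 209, 1102]) cube([1891, 82, 74]);
translate([562, 291, 95]) cube([89, 16, 1264]);
translate([703, 291, 95]) cube([89, 16, 1264]);
translate([844, 291, 95]) cube([89, 16, 1264]);
translate([985, 291, 95]) cube([89, 16, 1264]);
translate([1126, 291, 95]) cube([89, 16, 1264]);
translate([1267, 291, 95]) cube([89, 16, 1264]);
translate([1408, 291, 95]) cube([89, 16, 1264]);
translate([1549, 291, 95]) cube([89, 16, 1264]);
translate([1690, 291, 95]) cube([89, 16, 1264]);
translate([1831, 291, 95]) cube([89, 16, 1264]);
translate([1972, 291, 95]) cube([89, 16, 1264]);
translate([2113, 291, 95]) cube([89, 16, 1264]);
translate([2254, 291, 95]) cube([89, 16, 1264]);


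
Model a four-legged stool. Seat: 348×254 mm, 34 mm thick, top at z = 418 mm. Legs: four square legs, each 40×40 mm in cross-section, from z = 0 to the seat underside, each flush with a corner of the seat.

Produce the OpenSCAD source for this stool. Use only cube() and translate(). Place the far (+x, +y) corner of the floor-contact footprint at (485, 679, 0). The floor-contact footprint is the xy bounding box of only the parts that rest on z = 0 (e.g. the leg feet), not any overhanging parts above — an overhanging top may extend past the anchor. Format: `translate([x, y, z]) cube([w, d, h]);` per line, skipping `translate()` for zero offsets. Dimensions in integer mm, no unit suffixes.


// leg_h = 418 - 34 = 384
translate([137, 425, 384]) cube([348, 254, 34]);
translate([137, 425, 0]) cube([40, 40, 384]);
translate([445, 425, 0]) cube([40, 40, 384]);
translate([137, 639, 0]) cube([40, 40, 384]);
translate([445, 639, 0]) cube([40, 40, 384]);


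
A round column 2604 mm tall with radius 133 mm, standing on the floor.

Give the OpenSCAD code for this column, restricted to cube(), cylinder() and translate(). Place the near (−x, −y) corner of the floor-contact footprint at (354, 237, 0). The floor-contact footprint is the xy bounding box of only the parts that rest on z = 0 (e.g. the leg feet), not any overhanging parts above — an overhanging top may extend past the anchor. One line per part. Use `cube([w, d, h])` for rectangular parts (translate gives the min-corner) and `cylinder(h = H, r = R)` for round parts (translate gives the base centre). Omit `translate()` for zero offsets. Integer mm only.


translate([487, 370, 0]) cylinder(h = 2604, r = 133);


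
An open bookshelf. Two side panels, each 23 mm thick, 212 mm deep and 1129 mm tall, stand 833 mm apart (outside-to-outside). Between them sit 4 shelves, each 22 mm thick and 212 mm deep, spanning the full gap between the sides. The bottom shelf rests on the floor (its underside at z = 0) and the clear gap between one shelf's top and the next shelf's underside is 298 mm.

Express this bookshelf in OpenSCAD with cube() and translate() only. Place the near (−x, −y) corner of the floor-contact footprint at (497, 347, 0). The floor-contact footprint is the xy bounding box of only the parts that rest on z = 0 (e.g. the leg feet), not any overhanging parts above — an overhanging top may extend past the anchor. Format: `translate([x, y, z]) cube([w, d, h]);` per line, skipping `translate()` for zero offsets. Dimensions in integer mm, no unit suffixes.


translate([497, 347, 0]) cube([23, 212, 1129]);
translate([1307, 347, 0]) cube([23, 212, 1129]);
translate([520, 347, 0]) cube([787, 212, 22]);
translate([520, 347, 320]) cube([787, 212, 22]);
translate([520, 347, 640]) cube([787, 212, 22]);
translate([520, 347, 960]) cube([787, 212, 22]);
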